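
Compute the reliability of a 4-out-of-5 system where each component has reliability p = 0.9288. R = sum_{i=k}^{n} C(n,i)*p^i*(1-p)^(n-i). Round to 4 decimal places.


k = 4, n = 5, p = 0.9288
i=4: C(5,4)=5 * 0.9288^4 * 0.0712^1 = 0.2649
i=5: C(5,5)=1 * 0.9288^5 * 0.0712^0 = 0.6912
R = sum of terms = 0.9561

0.9561


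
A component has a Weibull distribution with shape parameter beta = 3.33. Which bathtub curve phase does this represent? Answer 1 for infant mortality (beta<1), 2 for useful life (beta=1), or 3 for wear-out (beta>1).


beta = 3.33
Compare beta to 1:
beta < 1 => infant mortality (phase 1)
beta = 1 => useful life (phase 2)
beta > 1 => wear-out (phase 3)
Since beta = 3.33, this is wear-out (increasing failure rate)
Phase = 3

3


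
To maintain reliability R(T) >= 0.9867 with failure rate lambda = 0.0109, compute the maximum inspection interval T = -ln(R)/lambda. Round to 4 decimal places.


R_target = 0.9867
lambda = 0.0109
-ln(0.9867) = 0.0134
T = 0.0134 / 0.0109
T = 1.2284

1.2284


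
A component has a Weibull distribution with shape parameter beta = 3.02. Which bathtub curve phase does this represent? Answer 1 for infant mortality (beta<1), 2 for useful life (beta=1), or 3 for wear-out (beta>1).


beta = 3.02
Compare beta to 1:
beta < 1 => infant mortality (phase 1)
beta = 1 => useful life (phase 2)
beta > 1 => wear-out (phase 3)
Since beta = 3.02, this is wear-out (increasing failure rate)
Phase = 3

3


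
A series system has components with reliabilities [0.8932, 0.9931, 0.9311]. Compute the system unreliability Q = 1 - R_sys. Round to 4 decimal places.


Components: [0.8932, 0.9931, 0.9311]
After component 1: product = 0.8932
After component 2: product = 0.887
After component 3: product = 0.8259
R_sys = 0.8259
Q = 1 - 0.8259 = 0.1741

0.1741


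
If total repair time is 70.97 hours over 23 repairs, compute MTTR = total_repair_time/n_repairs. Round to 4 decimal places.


total_repair_time = 70.97
n_repairs = 23
MTTR = 70.97 / 23
MTTR = 3.0857

3.0857


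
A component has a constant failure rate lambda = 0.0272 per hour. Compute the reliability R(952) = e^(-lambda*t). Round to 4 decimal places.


lambda = 0.0272
t = 952
lambda * t = 25.8944
R(t) = e^(-25.8944)
R(t) = 0.0

0.0


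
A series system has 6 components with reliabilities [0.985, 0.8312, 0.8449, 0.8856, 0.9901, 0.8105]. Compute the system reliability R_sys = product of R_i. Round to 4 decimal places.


Components: [0.985, 0.8312, 0.8449, 0.8856, 0.9901, 0.8105]
After component 1 (R=0.985): product = 0.985
After component 2 (R=0.8312): product = 0.8187
After component 3 (R=0.8449): product = 0.6917
After component 4 (R=0.8856): product = 0.6126
After component 5 (R=0.9901): product = 0.6065
After component 6 (R=0.8105): product = 0.4916
R_sys = 0.4916

0.4916


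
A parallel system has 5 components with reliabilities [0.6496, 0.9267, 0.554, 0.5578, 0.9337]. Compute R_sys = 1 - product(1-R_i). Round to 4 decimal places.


Components: [0.6496, 0.9267, 0.554, 0.5578, 0.9337]
(1 - 0.6496) = 0.3504, running product = 0.3504
(1 - 0.9267) = 0.0733, running product = 0.0257
(1 - 0.554) = 0.446, running product = 0.0115
(1 - 0.5578) = 0.4422, running product = 0.0051
(1 - 0.9337) = 0.0663, running product = 0.0003
Product of (1-R_i) = 0.0003
R_sys = 1 - 0.0003 = 0.9997

0.9997


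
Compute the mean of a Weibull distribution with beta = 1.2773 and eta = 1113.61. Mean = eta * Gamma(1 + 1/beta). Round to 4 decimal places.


beta = 1.2773, eta = 1113.61
1/beta = 0.7829
1 + 1/beta = 1.7829
Gamma(1.7829) = 0.927
Mean = 1113.61 * 0.927
Mean = 1032.268

1032.268


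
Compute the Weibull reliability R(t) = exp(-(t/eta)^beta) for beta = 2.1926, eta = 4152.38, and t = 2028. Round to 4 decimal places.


beta = 2.1926, eta = 4152.38, t = 2028
t/eta = 2028 / 4152.38 = 0.4884
(t/eta)^beta = 0.4884^2.1926 = 0.2078
R(t) = exp(-0.2078)
R(t) = 0.8124

0.8124


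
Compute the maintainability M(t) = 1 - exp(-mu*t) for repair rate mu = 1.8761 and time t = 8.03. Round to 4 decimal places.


mu = 1.8761, t = 8.03
mu * t = 1.8761 * 8.03 = 15.0651
exp(-15.0651) = 0.0
M(t) = 1 - 0.0
M(t) = 1.0

1.0


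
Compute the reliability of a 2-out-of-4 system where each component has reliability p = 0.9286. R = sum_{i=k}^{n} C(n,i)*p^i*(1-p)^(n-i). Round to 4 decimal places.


k = 2, n = 4, p = 0.9286
i=2: C(4,2)=6 * 0.9286^2 * 0.0714^2 = 0.0264
i=3: C(4,3)=4 * 0.9286^3 * 0.0714^1 = 0.2287
i=4: C(4,4)=1 * 0.9286^4 * 0.0714^0 = 0.7436
R = sum of terms = 0.9986

0.9986


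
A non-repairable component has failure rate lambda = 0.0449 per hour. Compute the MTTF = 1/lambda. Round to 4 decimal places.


lambda = 0.0449
MTTF = 1 / 0.0449
MTTF = 22.2717

22.2717


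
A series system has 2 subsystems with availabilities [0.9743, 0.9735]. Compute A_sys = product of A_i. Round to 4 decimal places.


Subsystems: [0.9743, 0.9735]
After subsystem 1 (A=0.9743): product = 0.9743
After subsystem 2 (A=0.9735): product = 0.9485
A_sys = 0.9485

0.9485


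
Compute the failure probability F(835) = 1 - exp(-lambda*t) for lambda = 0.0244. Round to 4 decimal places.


lambda = 0.0244, t = 835
lambda * t = 20.374
exp(-20.374) = 0.0
F(t) = 1 - 0.0
F(t) = 1.0

1.0


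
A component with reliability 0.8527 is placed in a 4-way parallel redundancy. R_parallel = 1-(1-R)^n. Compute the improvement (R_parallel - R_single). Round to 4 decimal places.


R_single = 0.8527, n = 4
1 - R_single = 0.1473
(1 - R_single)^n = 0.1473^4 = 0.0005
R_parallel = 1 - 0.0005 = 0.9995
Improvement = 0.9995 - 0.8527
Improvement = 0.1468

0.1468


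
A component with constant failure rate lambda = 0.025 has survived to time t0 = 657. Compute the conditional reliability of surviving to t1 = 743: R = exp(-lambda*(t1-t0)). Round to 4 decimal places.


lambda = 0.025
t0 = 657, t1 = 743
t1 - t0 = 86
lambda * (t1-t0) = 0.025 * 86 = 2.15
R = exp(-2.15)
R = 0.1165

0.1165


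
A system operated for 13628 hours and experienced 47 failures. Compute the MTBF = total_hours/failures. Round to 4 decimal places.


total_hours = 13628
failures = 47
MTBF = 13628 / 47
MTBF = 289.9574

289.9574


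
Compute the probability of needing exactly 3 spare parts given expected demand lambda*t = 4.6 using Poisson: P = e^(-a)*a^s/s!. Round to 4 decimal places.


a = 4.6, s = 3
e^(-a) = e^(-4.6) = 0.0101
a^s = 4.6^3 = 97.336
s! = 6
P = 0.0101 * 97.336 / 6
P = 0.1631

0.1631


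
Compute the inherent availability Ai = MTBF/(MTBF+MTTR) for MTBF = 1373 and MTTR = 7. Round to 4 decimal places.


MTBF = 1373
MTTR = 7
MTBF + MTTR = 1380
Ai = 1373 / 1380
Ai = 0.9949

0.9949


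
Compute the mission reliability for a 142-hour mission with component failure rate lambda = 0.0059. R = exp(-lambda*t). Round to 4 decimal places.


lambda = 0.0059
mission_time = 142
lambda * t = 0.0059 * 142 = 0.8378
R = exp(-0.8378)
R = 0.4327

0.4327


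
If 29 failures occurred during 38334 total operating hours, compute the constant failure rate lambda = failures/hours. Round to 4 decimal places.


failures = 29
total_hours = 38334
lambda = 29 / 38334
lambda = 0.0008

0.0008


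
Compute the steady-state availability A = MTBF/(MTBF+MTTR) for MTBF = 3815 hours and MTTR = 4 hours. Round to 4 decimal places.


MTBF = 3815
MTTR = 4
MTBF + MTTR = 3819
A = 3815 / 3819
A = 0.999

0.999


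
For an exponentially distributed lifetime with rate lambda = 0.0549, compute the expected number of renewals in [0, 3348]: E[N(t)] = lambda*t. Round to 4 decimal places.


lambda = 0.0549
t = 3348
E[N(t)] = lambda * t
E[N(t)] = 0.0549 * 3348
E[N(t)] = 183.8052

183.8052


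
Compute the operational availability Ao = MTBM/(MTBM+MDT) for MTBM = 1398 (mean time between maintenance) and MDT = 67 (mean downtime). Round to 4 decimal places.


MTBM = 1398
MDT = 67
MTBM + MDT = 1465
Ao = 1398 / 1465
Ao = 0.9543

0.9543


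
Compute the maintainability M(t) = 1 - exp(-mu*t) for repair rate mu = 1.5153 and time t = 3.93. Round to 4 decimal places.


mu = 1.5153, t = 3.93
mu * t = 1.5153 * 3.93 = 5.9551
exp(-5.9551) = 0.0026
M(t) = 1 - 0.0026
M(t) = 0.9974

0.9974


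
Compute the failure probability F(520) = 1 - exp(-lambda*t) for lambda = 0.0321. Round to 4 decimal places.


lambda = 0.0321, t = 520
lambda * t = 16.692
exp(-16.692) = 0.0
F(t) = 1 - 0.0
F(t) = 1.0

1.0


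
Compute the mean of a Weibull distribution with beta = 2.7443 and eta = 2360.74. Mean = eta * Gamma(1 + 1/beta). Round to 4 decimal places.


beta = 2.7443, eta = 2360.74
1/beta = 0.3644
1 + 1/beta = 1.3644
Gamma(1.3644) = 0.8898
Mean = 2360.74 * 0.8898
Mean = 2100.5635

2100.5635


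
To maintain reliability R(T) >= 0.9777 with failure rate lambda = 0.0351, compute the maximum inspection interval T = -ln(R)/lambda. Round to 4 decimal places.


R_target = 0.9777
lambda = 0.0351
-ln(0.9777) = 0.0226
T = 0.0226 / 0.0351
T = 0.6425

0.6425


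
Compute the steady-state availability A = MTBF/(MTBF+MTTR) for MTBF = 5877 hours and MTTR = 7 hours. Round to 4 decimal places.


MTBF = 5877
MTTR = 7
MTBF + MTTR = 5884
A = 5877 / 5884
A = 0.9988

0.9988


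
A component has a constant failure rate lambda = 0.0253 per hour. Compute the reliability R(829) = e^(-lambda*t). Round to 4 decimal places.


lambda = 0.0253
t = 829
lambda * t = 20.9737
R(t) = e^(-20.9737)
R(t) = 0.0

0.0


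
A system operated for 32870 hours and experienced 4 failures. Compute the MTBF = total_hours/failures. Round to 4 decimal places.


total_hours = 32870
failures = 4
MTBF = 32870 / 4
MTBF = 8217.5

8217.5


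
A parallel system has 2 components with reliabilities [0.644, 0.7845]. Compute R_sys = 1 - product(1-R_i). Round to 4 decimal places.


Components: [0.644, 0.7845]
(1 - 0.644) = 0.356, running product = 0.356
(1 - 0.7845) = 0.2155, running product = 0.0767
Product of (1-R_i) = 0.0767
R_sys = 1 - 0.0767 = 0.9233

0.9233


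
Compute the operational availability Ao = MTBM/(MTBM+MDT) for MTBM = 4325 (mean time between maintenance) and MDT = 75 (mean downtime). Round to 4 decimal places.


MTBM = 4325
MDT = 75
MTBM + MDT = 4400
Ao = 4325 / 4400
Ao = 0.983

0.983


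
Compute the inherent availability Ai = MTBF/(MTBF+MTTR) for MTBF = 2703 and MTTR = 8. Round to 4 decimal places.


MTBF = 2703
MTTR = 8
MTBF + MTTR = 2711
Ai = 2703 / 2711
Ai = 0.997

0.997


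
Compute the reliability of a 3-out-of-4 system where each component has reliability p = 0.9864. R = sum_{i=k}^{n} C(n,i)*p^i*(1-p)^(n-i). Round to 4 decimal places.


k = 3, n = 4, p = 0.9864
i=3: C(4,3)=4 * 0.9864^3 * 0.0136^1 = 0.0522
i=4: C(4,4)=1 * 0.9864^4 * 0.0136^0 = 0.9467
R = sum of terms = 0.9989

0.9989


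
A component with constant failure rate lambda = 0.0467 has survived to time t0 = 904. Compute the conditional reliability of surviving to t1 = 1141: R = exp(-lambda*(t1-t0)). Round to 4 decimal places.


lambda = 0.0467
t0 = 904, t1 = 1141
t1 - t0 = 237
lambda * (t1-t0) = 0.0467 * 237 = 11.0679
R = exp(-11.0679)
R = 0.0

0.0


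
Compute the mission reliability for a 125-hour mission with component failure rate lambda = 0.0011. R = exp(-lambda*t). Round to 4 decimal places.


lambda = 0.0011
mission_time = 125
lambda * t = 0.0011 * 125 = 0.1375
R = exp(-0.1375)
R = 0.8715

0.8715


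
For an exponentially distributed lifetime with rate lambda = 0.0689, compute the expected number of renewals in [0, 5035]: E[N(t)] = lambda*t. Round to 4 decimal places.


lambda = 0.0689
t = 5035
E[N(t)] = lambda * t
E[N(t)] = 0.0689 * 5035
E[N(t)] = 346.9115

346.9115


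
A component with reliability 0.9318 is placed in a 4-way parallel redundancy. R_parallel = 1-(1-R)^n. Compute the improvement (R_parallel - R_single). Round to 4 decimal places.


R_single = 0.9318, n = 4
1 - R_single = 0.0682
(1 - R_single)^n = 0.0682^4 = 0.0
R_parallel = 1 - 0.0 = 1.0
Improvement = 1.0 - 0.9318
Improvement = 0.0682

0.0682


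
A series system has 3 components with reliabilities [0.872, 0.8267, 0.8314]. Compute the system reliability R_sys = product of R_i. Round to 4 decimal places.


Components: [0.872, 0.8267, 0.8314]
After component 1 (R=0.872): product = 0.872
After component 2 (R=0.8267): product = 0.7209
After component 3 (R=0.8314): product = 0.5993
R_sys = 0.5993

0.5993


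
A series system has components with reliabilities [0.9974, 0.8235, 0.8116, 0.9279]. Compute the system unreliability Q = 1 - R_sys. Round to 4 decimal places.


Components: [0.9974, 0.8235, 0.8116, 0.9279]
After component 1: product = 0.9974
After component 2: product = 0.8214
After component 3: product = 0.6666
After component 4: product = 0.6186
R_sys = 0.6186
Q = 1 - 0.6186 = 0.3814

0.3814


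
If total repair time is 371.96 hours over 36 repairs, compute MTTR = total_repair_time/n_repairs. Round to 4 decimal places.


total_repair_time = 371.96
n_repairs = 36
MTTR = 371.96 / 36
MTTR = 10.3322

10.3322


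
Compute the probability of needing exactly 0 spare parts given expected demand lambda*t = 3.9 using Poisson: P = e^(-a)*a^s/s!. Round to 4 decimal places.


a = 3.9, s = 0
e^(-a) = e^(-3.9) = 0.0202
a^s = 3.9^0 = 1.0
s! = 1
P = 0.0202 * 1.0 / 1
P = 0.0202

0.0202


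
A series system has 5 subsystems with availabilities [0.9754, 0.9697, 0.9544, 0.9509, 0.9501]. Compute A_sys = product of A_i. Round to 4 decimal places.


Subsystems: [0.9754, 0.9697, 0.9544, 0.9509, 0.9501]
After subsystem 1 (A=0.9754): product = 0.9754
After subsystem 2 (A=0.9697): product = 0.9458
After subsystem 3 (A=0.9544): product = 0.9027
After subsystem 4 (A=0.9509): product = 0.8584
After subsystem 5 (A=0.9501): product = 0.8156
A_sys = 0.8156

0.8156


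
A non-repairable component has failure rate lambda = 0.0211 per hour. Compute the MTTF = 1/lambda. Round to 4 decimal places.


lambda = 0.0211
MTTF = 1 / 0.0211
MTTF = 47.3934

47.3934


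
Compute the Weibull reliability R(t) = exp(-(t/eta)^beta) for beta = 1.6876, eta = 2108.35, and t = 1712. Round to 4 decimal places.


beta = 1.6876, eta = 2108.35, t = 1712
t/eta = 1712 / 2108.35 = 0.812
(t/eta)^beta = 0.812^1.6876 = 0.7037
R(t) = exp(-0.7037)
R(t) = 0.4948

0.4948


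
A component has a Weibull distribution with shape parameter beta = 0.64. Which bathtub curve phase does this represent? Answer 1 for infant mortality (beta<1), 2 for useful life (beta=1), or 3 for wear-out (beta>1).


beta = 0.64
Compare beta to 1:
beta < 1 => infant mortality (phase 1)
beta = 1 => useful life (phase 2)
beta > 1 => wear-out (phase 3)
Since beta = 0.64, this is infant mortality (decreasing failure rate)
Phase = 1

1


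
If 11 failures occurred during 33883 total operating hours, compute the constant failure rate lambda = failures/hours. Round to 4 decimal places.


failures = 11
total_hours = 33883
lambda = 11 / 33883
lambda = 0.0003

0.0003


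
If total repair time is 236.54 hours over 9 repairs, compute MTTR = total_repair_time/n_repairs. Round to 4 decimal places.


total_repair_time = 236.54
n_repairs = 9
MTTR = 236.54 / 9
MTTR = 26.2822

26.2822


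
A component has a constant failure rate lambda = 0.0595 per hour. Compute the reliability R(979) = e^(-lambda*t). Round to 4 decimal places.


lambda = 0.0595
t = 979
lambda * t = 58.2505
R(t) = e^(-58.2505)
R(t) = 0.0

0.0


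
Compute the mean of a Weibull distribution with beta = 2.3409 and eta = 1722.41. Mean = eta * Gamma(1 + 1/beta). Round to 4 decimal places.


beta = 2.3409, eta = 1722.41
1/beta = 0.4272
1 + 1/beta = 1.4272
Gamma(1.4272) = 0.8861
Mean = 1722.41 * 0.8861
Mean = 1526.2571

1526.2571


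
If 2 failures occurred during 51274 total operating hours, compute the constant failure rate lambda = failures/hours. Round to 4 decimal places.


failures = 2
total_hours = 51274
lambda = 2 / 51274
lambda = 0.0

0.0


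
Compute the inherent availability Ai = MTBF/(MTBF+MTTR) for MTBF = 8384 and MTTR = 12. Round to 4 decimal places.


MTBF = 8384
MTTR = 12
MTBF + MTTR = 8396
Ai = 8384 / 8396
Ai = 0.9986

0.9986


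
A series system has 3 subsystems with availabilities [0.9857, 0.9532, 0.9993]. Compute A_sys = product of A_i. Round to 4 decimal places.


Subsystems: [0.9857, 0.9532, 0.9993]
After subsystem 1 (A=0.9857): product = 0.9857
After subsystem 2 (A=0.9532): product = 0.9396
After subsystem 3 (A=0.9993): product = 0.9389
A_sys = 0.9389

0.9389


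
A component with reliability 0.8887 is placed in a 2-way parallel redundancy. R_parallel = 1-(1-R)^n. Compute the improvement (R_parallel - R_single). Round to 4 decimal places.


R_single = 0.8887, n = 2
1 - R_single = 0.1113
(1 - R_single)^n = 0.1113^2 = 0.0124
R_parallel = 1 - 0.0124 = 0.9876
Improvement = 0.9876 - 0.8887
Improvement = 0.0989

0.0989


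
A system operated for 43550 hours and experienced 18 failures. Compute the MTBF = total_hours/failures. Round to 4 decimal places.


total_hours = 43550
failures = 18
MTBF = 43550 / 18
MTBF = 2419.4444

2419.4444


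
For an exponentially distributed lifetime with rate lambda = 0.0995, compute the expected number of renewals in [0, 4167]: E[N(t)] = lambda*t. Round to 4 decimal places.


lambda = 0.0995
t = 4167
E[N(t)] = lambda * t
E[N(t)] = 0.0995 * 4167
E[N(t)] = 414.6165

414.6165


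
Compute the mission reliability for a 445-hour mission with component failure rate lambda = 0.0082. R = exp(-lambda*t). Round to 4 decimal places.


lambda = 0.0082
mission_time = 445
lambda * t = 0.0082 * 445 = 3.649
R = exp(-3.649)
R = 0.026

0.026


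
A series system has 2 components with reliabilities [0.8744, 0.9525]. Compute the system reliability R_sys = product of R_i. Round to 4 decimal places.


Components: [0.8744, 0.9525]
After component 1 (R=0.8744): product = 0.8744
After component 2 (R=0.9525): product = 0.8329
R_sys = 0.8329

0.8329


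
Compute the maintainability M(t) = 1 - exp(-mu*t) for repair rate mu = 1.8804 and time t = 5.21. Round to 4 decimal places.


mu = 1.8804, t = 5.21
mu * t = 1.8804 * 5.21 = 9.7969
exp(-9.7969) = 0.0001
M(t) = 1 - 0.0001
M(t) = 0.9999

0.9999


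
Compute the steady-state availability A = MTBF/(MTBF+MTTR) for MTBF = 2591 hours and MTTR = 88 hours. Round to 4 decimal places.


MTBF = 2591
MTTR = 88
MTBF + MTTR = 2679
A = 2591 / 2679
A = 0.9672

0.9672


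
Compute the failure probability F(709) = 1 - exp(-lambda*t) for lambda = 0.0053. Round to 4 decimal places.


lambda = 0.0053, t = 709
lambda * t = 3.7577
exp(-3.7577) = 0.0233
F(t) = 1 - 0.0233
F(t) = 0.9767

0.9767


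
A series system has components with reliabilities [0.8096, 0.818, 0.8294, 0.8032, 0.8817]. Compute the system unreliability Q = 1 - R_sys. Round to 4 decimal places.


Components: [0.8096, 0.818, 0.8294, 0.8032, 0.8817]
After component 1: product = 0.8096
After component 2: product = 0.6623
After component 3: product = 0.5493
After component 4: product = 0.4412
After component 5: product = 0.389
R_sys = 0.389
Q = 1 - 0.389 = 0.611

0.611


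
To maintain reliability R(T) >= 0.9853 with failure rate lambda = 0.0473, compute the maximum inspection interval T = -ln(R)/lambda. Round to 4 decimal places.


R_target = 0.9853
lambda = 0.0473
-ln(0.9853) = 0.0148
T = 0.0148 / 0.0473
T = 0.3131

0.3131


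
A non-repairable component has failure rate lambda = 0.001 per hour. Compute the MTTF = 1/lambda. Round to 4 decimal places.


lambda = 0.001
MTTF = 1 / 0.001
MTTF = 1000.0

1000.0


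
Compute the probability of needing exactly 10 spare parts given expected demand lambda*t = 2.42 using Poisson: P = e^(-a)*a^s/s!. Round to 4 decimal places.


a = 2.42, s = 10
e^(-a) = e^(-2.42) = 0.0889
a^s = 2.42^10 = 6888.9599
s! = 3628800
P = 0.0889 * 6888.9599 / 3628800
P = 0.0002

0.0002


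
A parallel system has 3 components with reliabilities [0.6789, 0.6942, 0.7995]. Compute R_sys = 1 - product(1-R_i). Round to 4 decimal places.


Components: [0.6789, 0.6942, 0.7995]
(1 - 0.6789) = 0.3211, running product = 0.3211
(1 - 0.6942) = 0.3058, running product = 0.0982
(1 - 0.7995) = 0.2005, running product = 0.0197
Product of (1-R_i) = 0.0197
R_sys = 1 - 0.0197 = 0.9803

0.9803


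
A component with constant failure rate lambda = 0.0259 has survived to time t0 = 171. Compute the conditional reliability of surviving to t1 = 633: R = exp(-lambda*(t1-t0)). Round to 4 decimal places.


lambda = 0.0259
t0 = 171, t1 = 633
t1 - t0 = 462
lambda * (t1-t0) = 0.0259 * 462 = 11.9658
R = exp(-11.9658)
R = 0.0

0.0


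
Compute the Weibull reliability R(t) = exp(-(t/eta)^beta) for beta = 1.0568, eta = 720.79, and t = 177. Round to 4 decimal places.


beta = 1.0568, eta = 720.79, t = 177
t/eta = 177 / 720.79 = 0.2456
(t/eta)^beta = 0.2456^1.0568 = 0.2267
R(t) = exp(-0.2267)
R(t) = 0.7971

0.7971


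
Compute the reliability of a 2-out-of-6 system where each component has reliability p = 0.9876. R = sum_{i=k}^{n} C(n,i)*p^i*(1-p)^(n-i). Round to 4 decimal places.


k = 2, n = 6, p = 0.9876
i=2: C(6,2)=15 * 0.9876^2 * 0.0124^4 = 0.0
i=3: C(6,3)=20 * 0.9876^3 * 0.0124^3 = 0.0
i=4: C(6,4)=15 * 0.9876^4 * 0.0124^2 = 0.0022
i=5: C(6,5)=6 * 0.9876^5 * 0.0124^1 = 0.0699
i=6: C(6,6)=1 * 0.9876^6 * 0.0124^0 = 0.9279
R = sum of terms = 1.0

1.0


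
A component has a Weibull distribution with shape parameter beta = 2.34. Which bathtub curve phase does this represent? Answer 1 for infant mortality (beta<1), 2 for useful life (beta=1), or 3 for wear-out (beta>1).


beta = 2.34
Compare beta to 1:
beta < 1 => infant mortality (phase 1)
beta = 1 => useful life (phase 2)
beta > 1 => wear-out (phase 3)
Since beta = 2.34, this is wear-out (increasing failure rate)
Phase = 3

3


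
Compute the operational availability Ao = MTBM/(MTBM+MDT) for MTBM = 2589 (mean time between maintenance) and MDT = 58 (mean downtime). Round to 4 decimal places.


MTBM = 2589
MDT = 58
MTBM + MDT = 2647
Ao = 2589 / 2647
Ao = 0.9781

0.9781


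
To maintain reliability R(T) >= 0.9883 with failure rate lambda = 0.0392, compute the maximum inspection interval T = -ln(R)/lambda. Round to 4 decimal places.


R_target = 0.9883
lambda = 0.0392
-ln(0.9883) = 0.0118
T = 0.0118 / 0.0392
T = 0.3002

0.3002


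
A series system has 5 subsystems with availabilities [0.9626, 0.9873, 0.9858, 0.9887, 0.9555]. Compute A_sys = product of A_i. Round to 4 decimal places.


Subsystems: [0.9626, 0.9873, 0.9858, 0.9887, 0.9555]
After subsystem 1 (A=0.9626): product = 0.9626
After subsystem 2 (A=0.9873): product = 0.9504
After subsystem 3 (A=0.9858): product = 0.9369
After subsystem 4 (A=0.9887): product = 0.9263
After subsystem 5 (A=0.9555): product = 0.8851
A_sys = 0.8851

0.8851


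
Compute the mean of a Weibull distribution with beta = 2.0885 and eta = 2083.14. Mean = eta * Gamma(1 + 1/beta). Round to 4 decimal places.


beta = 2.0885, eta = 2083.14
1/beta = 0.4788
1 + 1/beta = 1.4788
Gamma(1.4788) = 0.8857
Mean = 2083.14 * 0.8857
Mean = 1845.0976

1845.0976


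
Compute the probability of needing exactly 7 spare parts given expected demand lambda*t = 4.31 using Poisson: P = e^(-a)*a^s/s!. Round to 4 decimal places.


a = 4.31, s = 7
e^(-a) = e^(-4.31) = 0.0134
a^s = 4.31^7 = 27627.4557
s! = 5040
P = 0.0134 * 27627.4557 / 5040
P = 0.0736

0.0736


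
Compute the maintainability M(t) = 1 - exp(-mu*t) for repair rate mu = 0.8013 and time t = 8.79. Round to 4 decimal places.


mu = 0.8013, t = 8.79
mu * t = 0.8013 * 8.79 = 7.0434
exp(-7.0434) = 0.0009
M(t) = 1 - 0.0009
M(t) = 0.9991

0.9991


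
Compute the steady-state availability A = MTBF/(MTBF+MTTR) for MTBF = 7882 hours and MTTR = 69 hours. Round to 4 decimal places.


MTBF = 7882
MTTR = 69
MTBF + MTTR = 7951
A = 7882 / 7951
A = 0.9913

0.9913


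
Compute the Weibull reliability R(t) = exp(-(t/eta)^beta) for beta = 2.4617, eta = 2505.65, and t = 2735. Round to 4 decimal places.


beta = 2.4617, eta = 2505.65, t = 2735
t/eta = 2735 / 2505.65 = 1.0915
(t/eta)^beta = 1.0915^2.4617 = 1.2406
R(t) = exp(-1.2406)
R(t) = 0.2892

0.2892


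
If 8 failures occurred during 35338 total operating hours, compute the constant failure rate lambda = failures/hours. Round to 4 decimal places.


failures = 8
total_hours = 35338
lambda = 8 / 35338
lambda = 0.0002

0.0002


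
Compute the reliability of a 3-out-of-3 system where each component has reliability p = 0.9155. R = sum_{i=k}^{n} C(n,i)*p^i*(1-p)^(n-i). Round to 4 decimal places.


k = 3, n = 3, p = 0.9155
i=3: C(3,3)=1 * 0.9155^3 * 0.0845^0 = 0.7673
R = sum of terms = 0.7673

0.7673


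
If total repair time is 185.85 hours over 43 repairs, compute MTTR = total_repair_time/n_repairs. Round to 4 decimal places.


total_repair_time = 185.85
n_repairs = 43
MTTR = 185.85 / 43
MTTR = 4.3221

4.3221


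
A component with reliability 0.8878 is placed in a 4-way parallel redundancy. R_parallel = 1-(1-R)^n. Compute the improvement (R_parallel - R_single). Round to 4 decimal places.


R_single = 0.8878, n = 4
1 - R_single = 0.1122
(1 - R_single)^n = 0.1122^4 = 0.0002
R_parallel = 1 - 0.0002 = 0.9998
Improvement = 0.9998 - 0.8878
Improvement = 0.112

0.112


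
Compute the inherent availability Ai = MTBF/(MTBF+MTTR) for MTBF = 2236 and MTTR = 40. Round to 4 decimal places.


MTBF = 2236
MTTR = 40
MTBF + MTTR = 2276
Ai = 2236 / 2276
Ai = 0.9824

0.9824


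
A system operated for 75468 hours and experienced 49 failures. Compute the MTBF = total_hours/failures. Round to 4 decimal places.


total_hours = 75468
failures = 49
MTBF = 75468 / 49
MTBF = 1540.1633

1540.1633


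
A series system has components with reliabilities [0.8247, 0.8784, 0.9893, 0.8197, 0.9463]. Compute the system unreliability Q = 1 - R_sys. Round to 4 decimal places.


Components: [0.8247, 0.8784, 0.9893, 0.8197, 0.9463]
After component 1: product = 0.8247
After component 2: product = 0.7244
After component 3: product = 0.7167
After component 4: product = 0.5875
After component 5: product = 0.5559
R_sys = 0.5559
Q = 1 - 0.5559 = 0.4441

0.4441


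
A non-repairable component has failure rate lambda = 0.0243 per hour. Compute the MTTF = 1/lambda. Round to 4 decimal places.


lambda = 0.0243
MTTF = 1 / 0.0243
MTTF = 41.1523

41.1523


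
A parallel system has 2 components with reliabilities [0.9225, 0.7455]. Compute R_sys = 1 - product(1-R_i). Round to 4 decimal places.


Components: [0.9225, 0.7455]
(1 - 0.9225) = 0.0775, running product = 0.0775
(1 - 0.7455) = 0.2545, running product = 0.0197
Product of (1-R_i) = 0.0197
R_sys = 1 - 0.0197 = 0.9803

0.9803


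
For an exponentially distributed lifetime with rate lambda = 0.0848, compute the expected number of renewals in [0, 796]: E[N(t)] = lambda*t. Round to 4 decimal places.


lambda = 0.0848
t = 796
E[N(t)] = lambda * t
E[N(t)] = 0.0848 * 796
E[N(t)] = 67.5008

67.5008


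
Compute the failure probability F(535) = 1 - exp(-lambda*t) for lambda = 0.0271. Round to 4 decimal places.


lambda = 0.0271, t = 535
lambda * t = 14.4985
exp(-14.4985) = 0.0
F(t) = 1 - 0.0
F(t) = 1.0

1.0


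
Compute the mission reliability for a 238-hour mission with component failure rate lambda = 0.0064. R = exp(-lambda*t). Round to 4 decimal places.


lambda = 0.0064
mission_time = 238
lambda * t = 0.0064 * 238 = 1.5232
R = exp(-1.5232)
R = 0.218

0.218


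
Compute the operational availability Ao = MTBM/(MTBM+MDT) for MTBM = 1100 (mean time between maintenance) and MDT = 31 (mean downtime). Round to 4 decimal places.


MTBM = 1100
MDT = 31
MTBM + MDT = 1131
Ao = 1100 / 1131
Ao = 0.9726

0.9726


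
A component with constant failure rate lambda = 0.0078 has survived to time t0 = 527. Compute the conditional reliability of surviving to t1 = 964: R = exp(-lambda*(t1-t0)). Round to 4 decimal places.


lambda = 0.0078
t0 = 527, t1 = 964
t1 - t0 = 437
lambda * (t1-t0) = 0.0078 * 437 = 3.4086
R = exp(-3.4086)
R = 0.0331

0.0331


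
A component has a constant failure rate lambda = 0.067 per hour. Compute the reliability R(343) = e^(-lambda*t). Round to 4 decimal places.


lambda = 0.067
t = 343
lambda * t = 22.981
R(t) = e^(-22.981)
R(t) = 0.0

0.0


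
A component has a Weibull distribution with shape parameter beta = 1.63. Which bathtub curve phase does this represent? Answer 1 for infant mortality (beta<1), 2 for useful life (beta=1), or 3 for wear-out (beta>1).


beta = 1.63
Compare beta to 1:
beta < 1 => infant mortality (phase 1)
beta = 1 => useful life (phase 2)
beta > 1 => wear-out (phase 3)
Since beta = 1.63, this is wear-out (increasing failure rate)
Phase = 3

3


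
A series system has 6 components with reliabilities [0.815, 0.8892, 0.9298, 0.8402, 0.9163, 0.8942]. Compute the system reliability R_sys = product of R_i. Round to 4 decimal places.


Components: [0.815, 0.8892, 0.9298, 0.8402, 0.9163, 0.8942]
After component 1 (R=0.815): product = 0.815
After component 2 (R=0.8892): product = 0.7247
After component 3 (R=0.9298): product = 0.6738
After component 4 (R=0.8402): product = 0.5661
After component 5 (R=0.9163): product = 0.5188
After component 6 (R=0.8942): product = 0.4639
R_sys = 0.4639

0.4639


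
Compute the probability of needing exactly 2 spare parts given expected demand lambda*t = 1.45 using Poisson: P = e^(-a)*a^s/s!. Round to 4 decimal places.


a = 1.45, s = 2
e^(-a) = e^(-1.45) = 0.2346
a^s = 1.45^2 = 2.1025
s! = 2
P = 0.2346 * 2.1025 / 2
P = 0.2466

0.2466


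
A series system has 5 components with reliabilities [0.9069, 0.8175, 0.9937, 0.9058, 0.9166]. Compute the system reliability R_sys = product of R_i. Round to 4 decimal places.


Components: [0.9069, 0.8175, 0.9937, 0.9058, 0.9166]
After component 1 (R=0.9069): product = 0.9069
After component 2 (R=0.8175): product = 0.7414
After component 3 (R=0.9937): product = 0.7367
After component 4 (R=0.9058): product = 0.6673
After component 5 (R=0.9166): product = 0.6117
R_sys = 0.6117

0.6117


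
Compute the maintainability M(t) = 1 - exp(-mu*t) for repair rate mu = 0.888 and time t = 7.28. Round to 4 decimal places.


mu = 0.888, t = 7.28
mu * t = 0.888 * 7.28 = 6.4646
exp(-6.4646) = 0.0016
M(t) = 1 - 0.0016
M(t) = 0.9984

0.9984


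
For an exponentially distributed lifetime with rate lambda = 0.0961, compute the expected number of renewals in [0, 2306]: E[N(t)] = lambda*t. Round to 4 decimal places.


lambda = 0.0961
t = 2306
E[N(t)] = lambda * t
E[N(t)] = 0.0961 * 2306
E[N(t)] = 221.6066

221.6066


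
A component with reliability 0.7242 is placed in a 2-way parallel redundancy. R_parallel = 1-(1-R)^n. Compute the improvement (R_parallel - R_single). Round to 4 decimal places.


R_single = 0.7242, n = 2
1 - R_single = 0.2758
(1 - R_single)^n = 0.2758^2 = 0.0761
R_parallel = 1 - 0.0761 = 0.9239
Improvement = 0.9239 - 0.7242
Improvement = 0.1997

0.1997


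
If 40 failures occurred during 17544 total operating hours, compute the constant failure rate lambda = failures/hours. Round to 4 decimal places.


failures = 40
total_hours = 17544
lambda = 40 / 17544
lambda = 0.0023

0.0023


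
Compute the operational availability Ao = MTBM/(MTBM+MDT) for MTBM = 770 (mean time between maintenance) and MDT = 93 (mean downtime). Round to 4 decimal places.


MTBM = 770
MDT = 93
MTBM + MDT = 863
Ao = 770 / 863
Ao = 0.8922

0.8922


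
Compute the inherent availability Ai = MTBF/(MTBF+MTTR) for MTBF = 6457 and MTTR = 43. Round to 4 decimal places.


MTBF = 6457
MTTR = 43
MTBF + MTTR = 6500
Ai = 6457 / 6500
Ai = 0.9934

0.9934


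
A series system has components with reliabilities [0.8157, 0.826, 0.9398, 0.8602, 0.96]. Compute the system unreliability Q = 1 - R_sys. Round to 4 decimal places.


Components: [0.8157, 0.826, 0.9398, 0.8602, 0.96]
After component 1: product = 0.8157
After component 2: product = 0.6738
After component 3: product = 0.6332
After component 4: product = 0.5447
After component 5: product = 0.5229
R_sys = 0.5229
Q = 1 - 0.5229 = 0.4771

0.4771


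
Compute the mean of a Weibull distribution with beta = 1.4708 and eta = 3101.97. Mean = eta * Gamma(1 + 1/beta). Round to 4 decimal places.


beta = 1.4708, eta = 3101.97
1/beta = 0.6799
1 + 1/beta = 1.6799
Gamma(1.6799) = 0.905
Mean = 3101.97 * 0.905
Mean = 2807.2331

2807.2331


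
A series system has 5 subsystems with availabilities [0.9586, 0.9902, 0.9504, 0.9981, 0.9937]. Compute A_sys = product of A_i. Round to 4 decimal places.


Subsystems: [0.9586, 0.9902, 0.9504, 0.9981, 0.9937]
After subsystem 1 (A=0.9586): product = 0.9586
After subsystem 2 (A=0.9902): product = 0.9492
After subsystem 3 (A=0.9504): product = 0.9021
After subsystem 4 (A=0.9981): product = 0.9004
After subsystem 5 (A=0.9937): product = 0.8947
A_sys = 0.8947

0.8947


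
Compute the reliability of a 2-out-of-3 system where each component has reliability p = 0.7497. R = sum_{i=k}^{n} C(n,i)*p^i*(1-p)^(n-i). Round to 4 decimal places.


k = 2, n = 3, p = 0.7497
i=2: C(3,2)=3 * 0.7497^2 * 0.2503^1 = 0.422
i=3: C(3,3)=1 * 0.7497^3 * 0.2503^0 = 0.4214
R = sum of terms = 0.8434

0.8434


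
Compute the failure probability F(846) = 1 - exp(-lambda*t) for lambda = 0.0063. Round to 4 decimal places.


lambda = 0.0063, t = 846
lambda * t = 5.3298
exp(-5.3298) = 0.0048
F(t) = 1 - 0.0048
F(t) = 0.9952

0.9952


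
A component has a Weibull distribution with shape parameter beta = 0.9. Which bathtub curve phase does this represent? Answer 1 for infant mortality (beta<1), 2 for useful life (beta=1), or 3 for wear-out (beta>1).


beta = 0.9
Compare beta to 1:
beta < 1 => infant mortality (phase 1)
beta = 1 => useful life (phase 2)
beta > 1 => wear-out (phase 3)
Since beta = 0.9, this is infant mortality (decreasing failure rate)
Phase = 1

1


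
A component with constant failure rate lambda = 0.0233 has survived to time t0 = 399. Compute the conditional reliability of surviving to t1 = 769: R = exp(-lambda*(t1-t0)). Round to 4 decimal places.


lambda = 0.0233
t0 = 399, t1 = 769
t1 - t0 = 370
lambda * (t1-t0) = 0.0233 * 370 = 8.621
R = exp(-8.621)
R = 0.0002

0.0002


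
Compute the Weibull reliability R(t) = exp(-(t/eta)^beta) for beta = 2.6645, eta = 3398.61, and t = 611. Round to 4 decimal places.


beta = 2.6645, eta = 3398.61, t = 611
t/eta = 611 / 3398.61 = 0.1798
(t/eta)^beta = 0.1798^2.6645 = 0.0103
R(t) = exp(-0.0103)
R(t) = 0.9897

0.9897


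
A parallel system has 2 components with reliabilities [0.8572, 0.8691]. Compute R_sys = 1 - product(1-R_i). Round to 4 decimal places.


Components: [0.8572, 0.8691]
(1 - 0.8572) = 0.1428, running product = 0.1428
(1 - 0.8691) = 0.1309, running product = 0.0187
Product of (1-R_i) = 0.0187
R_sys = 1 - 0.0187 = 0.9813

0.9813


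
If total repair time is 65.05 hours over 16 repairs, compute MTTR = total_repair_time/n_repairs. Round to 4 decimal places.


total_repair_time = 65.05
n_repairs = 16
MTTR = 65.05 / 16
MTTR = 4.0656

4.0656


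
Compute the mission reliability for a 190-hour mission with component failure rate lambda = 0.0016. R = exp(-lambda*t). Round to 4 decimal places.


lambda = 0.0016
mission_time = 190
lambda * t = 0.0016 * 190 = 0.304
R = exp(-0.304)
R = 0.7379

0.7379


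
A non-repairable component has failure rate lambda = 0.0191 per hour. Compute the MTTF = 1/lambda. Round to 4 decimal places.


lambda = 0.0191
MTTF = 1 / 0.0191
MTTF = 52.356

52.356


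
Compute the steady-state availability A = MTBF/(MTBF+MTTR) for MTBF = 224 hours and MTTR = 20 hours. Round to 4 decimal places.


MTBF = 224
MTTR = 20
MTBF + MTTR = 244
A = 224 / 244
A = 0.918

0.918


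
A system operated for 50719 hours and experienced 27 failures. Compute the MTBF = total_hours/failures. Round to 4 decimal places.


total_hours = 50719
failures = 27
MTBF = 50719 / 27
MTBF = 1878.4815

1878.4815


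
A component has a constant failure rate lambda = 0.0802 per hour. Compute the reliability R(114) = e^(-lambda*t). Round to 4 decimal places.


lambda = 0.0802
t = 114
lambda * t = 9.1428
R(t) = e^(-9.1428)
R(t) = 0.0001

0.0001


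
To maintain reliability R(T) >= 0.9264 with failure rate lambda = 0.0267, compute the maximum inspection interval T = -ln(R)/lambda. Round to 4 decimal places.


R_target = 0.9264
lambda = 0.0267
-ln(0.9264) = 0.0764
T = 0.0764 / 0.0267
T = 2.8633

2.8633


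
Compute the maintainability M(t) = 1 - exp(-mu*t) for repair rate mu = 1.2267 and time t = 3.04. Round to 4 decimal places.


mu = 1.2267, t = 3.04
mu * t = 1.2267 * 3.04 = 3.7292
exp(-3.7292) = 0.024
M(t) = 1 - 0.024
M(t) = 0.976

0.976


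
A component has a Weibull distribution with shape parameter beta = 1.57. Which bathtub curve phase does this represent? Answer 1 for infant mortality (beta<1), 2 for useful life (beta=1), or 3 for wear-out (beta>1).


beta = 1.57
Compare beta to 1:
beta < 1 => infant mortality (phase 1)
beta = 1 => useful life (phase 2)
beta > 1 => wear-out (phase 3)
Since beta = 1.57, this is wear-out (increasing failure rate)
Phase = 3

3


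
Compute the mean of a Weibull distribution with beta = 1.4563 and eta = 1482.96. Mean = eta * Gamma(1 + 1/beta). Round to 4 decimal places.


beta = 1.4563, eta = 1482.96
1/beta = 0.6867
1 + 1/beta = 1.6867
Gamma(1.6867) = 0.9062
Mean = 1482.96 * 0.9062
Mean = 1343.8297

1343.8297


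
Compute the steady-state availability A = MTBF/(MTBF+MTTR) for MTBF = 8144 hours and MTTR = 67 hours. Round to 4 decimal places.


MTBF = 8144
MTTR = 67
MTBF + MTTR = 8211
A = 8144 / 8211
A = 0.9918

0.9918


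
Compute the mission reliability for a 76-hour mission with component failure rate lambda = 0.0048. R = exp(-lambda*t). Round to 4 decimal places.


lambda = 0.0048
mission_time = 76
lambda * t = 0.0048 * 76 = 0.3648
R = exp(-0.3648)
R = 0.6943

0.6943


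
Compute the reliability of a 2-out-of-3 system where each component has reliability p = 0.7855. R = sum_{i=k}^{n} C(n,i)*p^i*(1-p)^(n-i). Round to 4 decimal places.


k = 2, n = 3, p = 0.7855
i=2: C(3,2)=3 * 0.7855^2 * 0.2145^1 = 0.397
i=3: C(3,3)=1 * 0.7855^3 * 0.2145^0 = 0.4847
R = sum of terms = 0.8817

0.8817


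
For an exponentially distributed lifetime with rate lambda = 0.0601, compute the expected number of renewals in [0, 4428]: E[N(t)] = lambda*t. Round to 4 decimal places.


lambda = 0.0601
t = 4428
E[N(t)] = lambda * t
E[N(t)] = 0.0601 * 4428
E[N(t)] = 266.1228

266.1228


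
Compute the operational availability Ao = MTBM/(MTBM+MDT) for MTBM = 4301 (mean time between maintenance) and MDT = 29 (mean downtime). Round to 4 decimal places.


MTBM = 4301
MDT = 29
MTBM + MDT = 4330
Ao = 4301 / 4330
Ao = 0.9933

0.9933


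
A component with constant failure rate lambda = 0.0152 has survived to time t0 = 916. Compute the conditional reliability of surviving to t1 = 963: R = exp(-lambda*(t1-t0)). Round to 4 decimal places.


lambda = 0.0152
t0 = 916, t1 = 963
t1 - t0 = 47
lambda * (t1-t0) = 0.0152 * 47 = 0.7144
R = exp(-0.7144)
R = 0.4895

0.4895


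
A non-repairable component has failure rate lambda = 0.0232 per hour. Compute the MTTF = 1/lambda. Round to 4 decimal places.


lambda = 0.0232
MTTF = 1 / 0.0232
MTTF = 43.1034

43.1034


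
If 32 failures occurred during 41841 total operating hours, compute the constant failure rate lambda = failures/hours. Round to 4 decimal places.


failures = 32
total_hours = 41841
lambda = 32 / 41841
lambda = 0.0008

0.0008


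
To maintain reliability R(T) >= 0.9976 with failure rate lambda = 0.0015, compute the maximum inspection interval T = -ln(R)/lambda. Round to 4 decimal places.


R_target = 0.9976
lambda = 0.0015
-ln(0.9976) = 0.0024
T = 0.0024 / 0.0015
T = 1.6019

1.6019


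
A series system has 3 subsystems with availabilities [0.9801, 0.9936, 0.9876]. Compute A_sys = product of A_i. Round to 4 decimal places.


Subsystems: [0.9801, 0.9936, 0.9876]
After subsystem 1 (A=0.9801): product = 0.9801
After subsystem 2 (A=0.9936): product = 0.9738
After subsystem 3 (A=0.9876): product = 0.9618
A_sys = 0.9618

0.9618
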